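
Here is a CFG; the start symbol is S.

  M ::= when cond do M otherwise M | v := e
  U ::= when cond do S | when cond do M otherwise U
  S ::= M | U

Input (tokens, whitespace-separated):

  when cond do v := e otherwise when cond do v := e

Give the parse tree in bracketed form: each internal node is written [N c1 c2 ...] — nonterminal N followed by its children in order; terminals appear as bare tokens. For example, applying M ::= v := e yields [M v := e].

[S [U when cond do [M v := e] otherwise [U when cond do [S [M v := e]]]]]

S
U
when cond do M otherwise U
when cond do v := e otherwise U
when cond do v := e otherwise when cond do S
when cond do v := e otherwise when cond do M
when cond do v := e otherwise when cond do v := e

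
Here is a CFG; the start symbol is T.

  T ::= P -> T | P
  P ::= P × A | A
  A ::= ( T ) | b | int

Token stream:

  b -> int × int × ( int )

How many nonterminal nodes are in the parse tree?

13

[T [P [A b]] -> [T [P [P [P [A int]] × [A int]] × [A ( [T [P [A int]]] )]]]]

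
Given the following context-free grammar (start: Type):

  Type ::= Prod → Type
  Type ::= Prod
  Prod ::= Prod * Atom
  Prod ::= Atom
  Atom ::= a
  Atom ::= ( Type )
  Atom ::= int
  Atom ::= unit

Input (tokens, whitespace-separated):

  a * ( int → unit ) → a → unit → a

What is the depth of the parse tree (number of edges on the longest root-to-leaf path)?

[Type [Prod [Prod [Atom a]] * [Atom ( [Type [Prod [Atom int]] → [Type [Prod [Atom unit]]]] )]] → [Type [Prod [Atom a]] → [Type [Prod [Atom unit]] → [Type [Prod [Atom a]]]]]]

7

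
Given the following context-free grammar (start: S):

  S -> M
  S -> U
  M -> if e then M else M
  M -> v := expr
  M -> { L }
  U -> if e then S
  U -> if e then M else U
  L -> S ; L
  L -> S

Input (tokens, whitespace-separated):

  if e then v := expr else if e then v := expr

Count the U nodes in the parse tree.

[S [U if e then [M v := expr] else [U if e then [S [M v := expr]]]]]

2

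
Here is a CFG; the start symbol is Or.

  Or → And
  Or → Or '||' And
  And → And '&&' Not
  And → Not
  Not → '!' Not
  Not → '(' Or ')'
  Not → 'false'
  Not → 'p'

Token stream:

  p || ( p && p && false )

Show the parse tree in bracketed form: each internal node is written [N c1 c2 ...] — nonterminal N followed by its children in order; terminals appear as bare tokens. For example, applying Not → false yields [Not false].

[Or [Or [And [Not p]]] || [And [Not ( [Or [And [And [And [Not p]] && [Not p]] && [Not false]]] )]]]

Or
Or || And
And || And
Not || And
p || And
p || Not
p || ( Or )
p || ( And )
p || ( And && Not )
p || ( And && Not && Not )
p || ( Not && Not && Not )
p || ( p && Not && Not )
p || ( p && p && Not )
p || ( p && p && false )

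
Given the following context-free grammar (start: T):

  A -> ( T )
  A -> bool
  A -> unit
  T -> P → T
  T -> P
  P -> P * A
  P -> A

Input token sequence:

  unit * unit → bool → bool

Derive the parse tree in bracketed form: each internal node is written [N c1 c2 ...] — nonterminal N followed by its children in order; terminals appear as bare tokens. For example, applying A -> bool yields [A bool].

[T [P [P [A unit]] * [A unit]] → [T [P [A bool]] → [T [P [A bool]]]]]

T
P → T
P * A → T
A * A → T
unit * A → T
unit * unit → T
unit * unit → P → T
unit * unit → A → T
unit * unit → bool → T
unit * unit → bool → P
unit * unit → bool → A
unit * unit → bool → bool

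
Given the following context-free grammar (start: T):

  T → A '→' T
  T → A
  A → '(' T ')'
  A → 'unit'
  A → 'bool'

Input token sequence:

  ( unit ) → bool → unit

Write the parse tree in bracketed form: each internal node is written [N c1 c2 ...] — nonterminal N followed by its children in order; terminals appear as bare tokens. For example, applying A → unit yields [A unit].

T
A → T
( T ) → T
( A ) → T
( unit ) → T
( unit ) → A → T
( unit ) → bool → T
( unit ) → bool → A
( unit ) → bool → unit

[T [A ( [T [A unit]] )] → [T [A bool] → [T [A unit]]]]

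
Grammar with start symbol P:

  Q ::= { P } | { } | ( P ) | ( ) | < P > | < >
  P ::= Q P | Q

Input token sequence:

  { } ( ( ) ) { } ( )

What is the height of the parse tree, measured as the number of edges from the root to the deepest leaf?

[P [Q { }] [P [Q ( [P [Q ( )]] )] [P [Q { }] [P [Q ( )]]]]]

5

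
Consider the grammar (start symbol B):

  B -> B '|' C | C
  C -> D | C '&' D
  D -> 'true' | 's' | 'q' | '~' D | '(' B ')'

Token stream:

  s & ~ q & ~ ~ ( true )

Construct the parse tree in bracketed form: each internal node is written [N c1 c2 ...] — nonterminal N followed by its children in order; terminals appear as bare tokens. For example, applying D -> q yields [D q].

[B [C [C [C [D s]] & [D ~ [D q]]] & [D ~ [D ~ [D ( [B [C [D true]]] )]]]]]

B
C
C & D
C & D & D
D & D & D
s & D & D
s & ~ D & D
s & ~ q & D
s & ~ q & ~ D
s & ~ q & ~ ~ D
s & ~ q & ~ ~ ( B )
s & ~ q & ~ ~ ( C )
s & ~ q & ~ ~ ( D )
s & ~ q & ~ ~ ( true )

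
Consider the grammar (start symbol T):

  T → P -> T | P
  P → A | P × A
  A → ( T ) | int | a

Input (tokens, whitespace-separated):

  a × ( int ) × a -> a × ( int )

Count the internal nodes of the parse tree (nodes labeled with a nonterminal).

18

[T [P [P [P [A a]] × [A ( [T [P [A int]]] )]] × [A a]] -> [T [P [P [A a]] × [A ( [T [P [A int]]] )]]]]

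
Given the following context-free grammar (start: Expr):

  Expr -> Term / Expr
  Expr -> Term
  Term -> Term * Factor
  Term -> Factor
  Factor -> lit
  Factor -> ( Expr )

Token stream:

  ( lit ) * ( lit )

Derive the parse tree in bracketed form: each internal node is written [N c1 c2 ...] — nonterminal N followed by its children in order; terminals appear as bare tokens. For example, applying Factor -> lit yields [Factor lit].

[Expr [Term [Term [Factor ( [Expr [Term [Factor lit]]] )]] * [Factor ( [Expr [Term [Factor lit]]] )]]]

Expr
Term
Term * Factor
Factor * Factor
( Expr ) * Factor
( Term ) * Factor
( Factor ) * Factor
( lit ) * Factor
( lit ) * ( Expr )
( lit ) * ( Term )
( lit ) * ( Factor )
( lit ) * ( lit )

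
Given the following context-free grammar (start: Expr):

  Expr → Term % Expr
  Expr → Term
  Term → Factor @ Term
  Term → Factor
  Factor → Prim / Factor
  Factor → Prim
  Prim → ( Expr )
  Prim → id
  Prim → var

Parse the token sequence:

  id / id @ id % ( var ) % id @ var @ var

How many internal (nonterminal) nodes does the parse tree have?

27

[Expr [Term [Factor [Prim id] / [Factor [Prim id]]] @ [Term [Factor [Prim id]]]] % [Expr [Term [Factor [Prim ( [Expr [Term [Factor [Prim var]]]] )]]] % [Expr [Term [Factor [Prim id]] @ [Term [Factor [Prim var]] @ [Term [Factor [Prim var]]]]]]]]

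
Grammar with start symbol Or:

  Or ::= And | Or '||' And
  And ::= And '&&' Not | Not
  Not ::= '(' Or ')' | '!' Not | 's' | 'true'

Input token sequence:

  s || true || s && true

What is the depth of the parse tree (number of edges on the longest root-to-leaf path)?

5

[Or [Or [Or [And [Not s]]] || [And [Not true]]] || [And [And [Not s]] && [Not true]]]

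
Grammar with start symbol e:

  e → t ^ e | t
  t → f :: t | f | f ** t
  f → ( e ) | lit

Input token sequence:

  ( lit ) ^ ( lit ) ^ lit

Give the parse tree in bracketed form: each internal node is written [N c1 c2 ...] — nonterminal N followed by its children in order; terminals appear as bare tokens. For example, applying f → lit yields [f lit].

e
t ^ e
f ^ e
( e ) ^ e
( t ) ^ e
( f ) ^ e
( lit ) ^ e
( lit ) ^ t ^ e
( lit ) ^ f ^ e
( lit ) ^ ( e ) ^ e
( lit ) ^ ( t ) ^ e
( lit ) ^ ( f ) ^ e
( lit ) ^ ( lit ) ^ e
( lit ) ^ ( lit ) ^ t
( lit ) ^ ( lit ) ^ f
( lit ) ^ ( lit ) ^ lit

[e [t [f ( [e [t [f lit]]] )]] ^ [e [t [f ( [e [t [f lit]]] )]] ^ [e [t [f lit]]]]]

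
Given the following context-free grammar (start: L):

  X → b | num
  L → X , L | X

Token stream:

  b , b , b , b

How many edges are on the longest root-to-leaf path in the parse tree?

5

[L [X b] , [L [X b] , [L [X b] , [L [X b]]]]]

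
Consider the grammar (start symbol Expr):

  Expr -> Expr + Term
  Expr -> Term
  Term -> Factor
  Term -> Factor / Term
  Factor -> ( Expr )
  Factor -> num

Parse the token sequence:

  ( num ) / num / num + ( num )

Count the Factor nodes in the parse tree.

[Expr [Expr [Term [Factor ( [Expr [Term [Factor num]]] )] / [Term [Factor num] / [Term [Factor num]]]]] + [Term [Factor ( [Expr [Term [Factor num]]] )]]]

6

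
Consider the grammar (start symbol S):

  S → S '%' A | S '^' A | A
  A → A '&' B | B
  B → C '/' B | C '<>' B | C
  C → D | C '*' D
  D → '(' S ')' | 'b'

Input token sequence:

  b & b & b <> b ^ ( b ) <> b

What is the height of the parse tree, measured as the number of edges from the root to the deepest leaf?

[S [S [A [A [A [B [C [D b]]]] & [B [C [D b]]]] & [B [C [D b]] <> [B [C [D b]]]]]] ^ [A [B [C [D ( [S [A [B [C [D b]]]]] )]] <> [B [C [D b]]]]]]

10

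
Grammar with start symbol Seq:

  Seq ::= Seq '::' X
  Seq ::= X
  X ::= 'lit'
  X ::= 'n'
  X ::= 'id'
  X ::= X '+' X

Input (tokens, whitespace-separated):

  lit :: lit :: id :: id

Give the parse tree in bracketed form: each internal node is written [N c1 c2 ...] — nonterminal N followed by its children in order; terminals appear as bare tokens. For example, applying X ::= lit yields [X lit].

[Seq [Seq [Seq [Seq [X lit]] :: [X lit]] :: [X id]] :: [X id]]

Seq
Seq :: X
Seq :: X :: X
Seq :: X :: X :: X
X :: X :: X :: X
lit :: X :: X :: X
lit :: lit :: X :: X
lit :: lit :: id :: X
lit :: lit :: id :: id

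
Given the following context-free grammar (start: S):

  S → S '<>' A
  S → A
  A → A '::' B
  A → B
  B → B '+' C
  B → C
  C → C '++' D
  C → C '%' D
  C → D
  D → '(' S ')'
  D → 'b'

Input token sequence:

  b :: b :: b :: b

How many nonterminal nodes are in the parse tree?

[S [A [A [A [A [B [C [D b]]]] :: [B [C [D b]]]] :: [B [C [D b]]]] :: [B [C [D b]]]]]

17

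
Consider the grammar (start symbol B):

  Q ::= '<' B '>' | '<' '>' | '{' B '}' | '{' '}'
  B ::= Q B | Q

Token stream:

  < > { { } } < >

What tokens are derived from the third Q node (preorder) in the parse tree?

[B [Q < >] [B [Q { [B [Q { }]] }] [B [Q < >]]]]

{ }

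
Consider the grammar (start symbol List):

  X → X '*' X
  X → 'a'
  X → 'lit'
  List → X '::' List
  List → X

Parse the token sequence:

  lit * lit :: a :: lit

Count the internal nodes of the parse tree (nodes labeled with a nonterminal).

[List [X [X lit] * [X lit]] :: [List [X a] :: [List [X lit]]]]

8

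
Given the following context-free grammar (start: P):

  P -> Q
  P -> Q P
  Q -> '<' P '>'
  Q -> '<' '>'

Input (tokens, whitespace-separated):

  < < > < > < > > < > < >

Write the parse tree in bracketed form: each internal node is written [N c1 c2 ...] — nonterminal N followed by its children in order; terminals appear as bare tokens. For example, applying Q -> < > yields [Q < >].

P
Q P
< P > P
< Q P > P
< < > P > P
< < > Q P > P
< < > < > P > P
< < > < > Q > P
< < > < > < > > P
< < > < > < > > Q P
< < > < > < > > < > P
< < > < > < > > < > Q
< < > < > < > > < > < >

[P [Q < [P [Q < >] [P [Q < >] [P [Q < >]]]] >] [P [Q < >] [P [Q < >]]]]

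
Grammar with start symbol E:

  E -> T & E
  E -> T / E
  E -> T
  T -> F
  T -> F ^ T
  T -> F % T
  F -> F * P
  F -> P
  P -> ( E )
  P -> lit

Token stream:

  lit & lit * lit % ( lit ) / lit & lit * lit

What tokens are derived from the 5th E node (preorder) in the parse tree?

[E [T [F [P lit]]] & [E [T [F [F [P lit]] * [P lit]] % [T [F [P ( [E [T [F [P lit]]]] )]]]] / [E [T [F [P lit]]] & [E [T [F [F [P lit]] * [P lit]]]]]]]

lit * lit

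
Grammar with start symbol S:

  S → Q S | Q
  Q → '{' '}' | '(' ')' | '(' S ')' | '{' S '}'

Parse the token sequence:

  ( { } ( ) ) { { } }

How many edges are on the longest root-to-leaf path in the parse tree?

[S [Q ( [S [Q { }] [S [Q ( )]]] )] [S [Q { [S [Q { }]] }]]]

5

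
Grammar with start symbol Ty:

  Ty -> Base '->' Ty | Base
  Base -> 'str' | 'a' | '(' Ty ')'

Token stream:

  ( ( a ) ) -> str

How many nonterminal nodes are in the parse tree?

8

[Ty [Base ( [Ty [Base ( [Ty [Base a]] )]] )] -> [Ty [Base str]]]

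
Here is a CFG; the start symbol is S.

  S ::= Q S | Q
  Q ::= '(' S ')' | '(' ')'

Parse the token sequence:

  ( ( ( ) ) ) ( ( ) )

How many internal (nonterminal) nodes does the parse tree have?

10

[S [Q ( [S [Q ( [S [Q ( )]] )]] )] [S [Q ( [S [Q ( )]] )]]]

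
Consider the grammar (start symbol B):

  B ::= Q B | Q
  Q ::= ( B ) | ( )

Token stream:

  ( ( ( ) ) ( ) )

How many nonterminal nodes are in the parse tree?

[B [Q ( [B [Q ( [B [Q ( )]] )] [B [Q ( )]]] )]]

8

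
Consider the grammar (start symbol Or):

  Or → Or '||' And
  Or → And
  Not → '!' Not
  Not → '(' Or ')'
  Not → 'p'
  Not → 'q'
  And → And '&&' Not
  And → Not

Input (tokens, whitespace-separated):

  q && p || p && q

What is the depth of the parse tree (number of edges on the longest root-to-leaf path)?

[Or [Or [And [And [Not q]] && [Not p]]] || [And [And [Not p]] && [Not q]]]

5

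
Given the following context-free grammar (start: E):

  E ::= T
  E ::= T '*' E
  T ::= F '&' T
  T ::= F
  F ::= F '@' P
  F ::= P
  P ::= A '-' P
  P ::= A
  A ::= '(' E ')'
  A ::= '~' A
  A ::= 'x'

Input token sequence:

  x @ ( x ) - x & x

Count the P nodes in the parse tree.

5

[E [T [F [F [P [A x]]] @ [P [A ( [E [T [F [P [A x]]]]] )] - [P [A x]]]] & [T [F [P [A x]]]]]]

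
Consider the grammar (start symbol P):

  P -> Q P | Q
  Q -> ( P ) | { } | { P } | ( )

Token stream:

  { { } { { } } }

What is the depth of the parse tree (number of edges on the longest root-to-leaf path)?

[P [Q { [P [Q { }] [P [Q { [P [Q { }]] }]]] }]]

7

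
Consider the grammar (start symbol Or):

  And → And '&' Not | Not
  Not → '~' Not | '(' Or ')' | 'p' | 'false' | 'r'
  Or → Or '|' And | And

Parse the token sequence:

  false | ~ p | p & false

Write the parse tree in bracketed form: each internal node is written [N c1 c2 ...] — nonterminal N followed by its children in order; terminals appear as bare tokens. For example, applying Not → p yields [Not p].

[Or [Or [Or [And [Not false]]] | [And [Not ~ [Not p]]]] | [And [And [Not p]] & [Not false]]]

Or
Or | And
Or | And | And
And | And | And
Not | And | And
false | And | And
false | Not | And
false | ~ Not | And
false | ~ p | And
false | ~ p | And & Not
false | ~ p | Not & Not
false | ~ p | p & Not
false | ~ p | p & false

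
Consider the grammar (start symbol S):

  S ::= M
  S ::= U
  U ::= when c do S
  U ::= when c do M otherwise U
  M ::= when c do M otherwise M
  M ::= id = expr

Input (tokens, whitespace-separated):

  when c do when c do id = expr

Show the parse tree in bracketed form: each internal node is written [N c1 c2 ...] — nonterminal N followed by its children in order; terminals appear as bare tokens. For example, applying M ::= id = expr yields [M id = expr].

[S [U when c do [S [U when c do [S [M id = expr]]]]]]

S
U
when c do S
when c do U
when c do when c do S
when c do when c do M
when c do when c do id = expr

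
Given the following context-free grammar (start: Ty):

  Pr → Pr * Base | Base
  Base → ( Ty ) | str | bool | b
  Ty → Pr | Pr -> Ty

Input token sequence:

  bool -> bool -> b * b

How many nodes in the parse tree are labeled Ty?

3

[Ty [Pr [Base bool]] -> [Ty [Pr [Base bool]] -> [Ty [Pr [Pr [Base b]] * [Base b]]]]]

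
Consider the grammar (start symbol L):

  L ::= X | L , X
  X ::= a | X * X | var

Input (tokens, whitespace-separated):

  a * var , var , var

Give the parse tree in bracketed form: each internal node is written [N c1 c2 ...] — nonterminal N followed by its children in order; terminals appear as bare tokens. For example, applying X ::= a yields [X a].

L
L , X
L , X , X
X , X , X
X * X , X , X
a * X , X , X
a * var , X , X
a * var , var , X
a * var , var , var

[L [L [L [X [X a] * [X var]]] , [X var]] , [X var]]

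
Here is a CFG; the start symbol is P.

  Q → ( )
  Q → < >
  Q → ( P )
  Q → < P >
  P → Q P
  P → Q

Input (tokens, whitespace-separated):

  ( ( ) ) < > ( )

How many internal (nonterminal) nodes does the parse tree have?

[P [Q ( [P [Q ( )]] )] [P [Q < >] [P [Q ( )]]]]

8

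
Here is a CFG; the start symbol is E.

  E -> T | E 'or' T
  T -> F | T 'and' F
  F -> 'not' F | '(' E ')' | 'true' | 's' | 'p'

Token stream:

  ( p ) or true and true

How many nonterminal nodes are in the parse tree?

[E [E [T [F ( [E [T [F p]]] )]]] or [T [T [F true]] and [F true]]]

11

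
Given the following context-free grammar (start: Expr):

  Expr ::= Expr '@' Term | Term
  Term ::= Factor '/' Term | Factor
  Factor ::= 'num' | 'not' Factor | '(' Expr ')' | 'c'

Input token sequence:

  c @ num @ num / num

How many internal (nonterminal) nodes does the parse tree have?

11

[Expr [Expr [Expr [Term [Factor c]]] @ [Term [Factor num]]] @ [Term [Factor num] / [Term [Factor num]]]]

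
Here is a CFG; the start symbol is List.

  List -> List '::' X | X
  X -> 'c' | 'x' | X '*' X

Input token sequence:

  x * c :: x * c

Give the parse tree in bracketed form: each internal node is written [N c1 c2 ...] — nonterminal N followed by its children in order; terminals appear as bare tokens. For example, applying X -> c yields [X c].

[List [List [X [X x] * [X c]]] :: [X [X x] * [X c]]]

List
List :: X
X :: X
X * X :: X
x * X :: X
x * c :: X
x * c :: X * X
x * c :: x * X
x * c :: x * c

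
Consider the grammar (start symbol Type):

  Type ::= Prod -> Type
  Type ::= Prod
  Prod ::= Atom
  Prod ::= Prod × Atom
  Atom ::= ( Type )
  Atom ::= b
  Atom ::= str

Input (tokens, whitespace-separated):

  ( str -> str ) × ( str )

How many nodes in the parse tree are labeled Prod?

5

[Type [Prod [Prod [Atom ( [Type [Prod [Atom str]] -> [Type [Prod [Atom str]]]] )]] × [Atom ( [Type [Prod [Atom str]]] )]]]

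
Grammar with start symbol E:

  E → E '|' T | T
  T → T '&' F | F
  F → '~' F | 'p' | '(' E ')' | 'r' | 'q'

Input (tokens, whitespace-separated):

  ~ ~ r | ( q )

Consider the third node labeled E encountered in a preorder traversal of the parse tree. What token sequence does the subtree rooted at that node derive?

[E [E [T [F ~ [F ~ [F r]]]]] | [T [F ( [E [T [F q]]] )]]]

q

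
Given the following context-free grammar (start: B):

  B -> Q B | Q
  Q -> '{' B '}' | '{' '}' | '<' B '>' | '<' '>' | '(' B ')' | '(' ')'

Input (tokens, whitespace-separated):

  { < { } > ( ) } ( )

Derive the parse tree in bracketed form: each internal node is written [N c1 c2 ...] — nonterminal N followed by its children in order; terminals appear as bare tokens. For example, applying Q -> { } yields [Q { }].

[B [Q { [B [Q < [B [Q { }]] >] [B [Q ( )]]] }] [B [Q ( )]]]

B
Q B
{ B } B
{ Q B } B
{ < B > B } B
{ < Q > B } B
{ < { } > B } B
{ < { } > Q } B
{ < { } > ( ) } B
{ < { } > ( ) } Q
{ < { } > ( ) } ( )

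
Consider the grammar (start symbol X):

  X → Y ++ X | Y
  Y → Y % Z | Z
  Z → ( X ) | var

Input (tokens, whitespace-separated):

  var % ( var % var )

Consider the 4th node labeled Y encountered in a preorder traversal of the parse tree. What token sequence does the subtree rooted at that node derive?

var

[X [Y [Y [Z var]] % [Z ( [X [Y [Y [Z var]] % [Z var]]] )]]]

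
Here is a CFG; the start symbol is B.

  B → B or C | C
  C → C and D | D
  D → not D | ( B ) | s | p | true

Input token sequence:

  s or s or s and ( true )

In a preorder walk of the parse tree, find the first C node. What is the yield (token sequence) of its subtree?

[B [B [B [C [D s]]] or [C [D s]]] or [C [C [D s]] and [D ( [B [C [D true]]] )]]]

s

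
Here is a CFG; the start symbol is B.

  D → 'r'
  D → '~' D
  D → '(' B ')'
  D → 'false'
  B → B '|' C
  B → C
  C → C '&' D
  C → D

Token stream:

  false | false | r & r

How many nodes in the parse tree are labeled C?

[B [B [B [C [D false]]] | [C [D false]]] | [C [C [D r]] & [D r]]]

4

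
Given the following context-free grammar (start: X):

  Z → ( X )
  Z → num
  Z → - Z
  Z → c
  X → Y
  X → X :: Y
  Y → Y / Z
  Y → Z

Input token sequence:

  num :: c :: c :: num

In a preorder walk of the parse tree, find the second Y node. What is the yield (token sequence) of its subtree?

c

[X [X [X [X [Y [Z num]]] :: [Y [Z c]]] :: [Y [Z c]]] :: [Y [Z num]]]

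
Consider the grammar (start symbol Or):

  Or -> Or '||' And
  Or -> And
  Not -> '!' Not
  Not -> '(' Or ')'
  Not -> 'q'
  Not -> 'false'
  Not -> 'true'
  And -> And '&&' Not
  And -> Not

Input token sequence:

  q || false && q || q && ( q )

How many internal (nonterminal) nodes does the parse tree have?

16

[Or [Or [Or [And [Not q]]] || [And [And [Not false]] && [Not q]]] || [And [And [Not q]] && [Not ( [Or [And [Not q]]] )]]]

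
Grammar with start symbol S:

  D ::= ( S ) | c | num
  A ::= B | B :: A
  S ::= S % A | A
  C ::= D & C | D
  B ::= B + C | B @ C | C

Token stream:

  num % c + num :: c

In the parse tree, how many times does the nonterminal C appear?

[S [S [A [B [C [D num]]]]] % [A [B [B [C [D c]]] + [C [D num]]] :: [A [B [C [D c]]]]]]

4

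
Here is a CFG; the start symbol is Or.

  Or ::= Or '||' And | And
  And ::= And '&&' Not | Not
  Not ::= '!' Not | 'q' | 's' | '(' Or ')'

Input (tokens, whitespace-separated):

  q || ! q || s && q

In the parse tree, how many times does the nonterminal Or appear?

3

[Or [Or [Or [And [Not q]]] || [And [Not ! [Not q]]]] || [And [And [Not s]] && [Not q]]]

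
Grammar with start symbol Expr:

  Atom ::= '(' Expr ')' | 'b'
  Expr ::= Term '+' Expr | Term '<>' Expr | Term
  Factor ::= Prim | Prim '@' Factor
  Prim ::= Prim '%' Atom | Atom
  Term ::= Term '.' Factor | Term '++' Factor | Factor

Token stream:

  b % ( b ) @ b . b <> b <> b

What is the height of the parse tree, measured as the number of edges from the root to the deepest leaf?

11

[Expr [Term [Term [Factor [Prim [Prim [Atom b]] % [Atom ( [Expr [Term [Factor [Prim [Atom b]]]]] )]] @ [Factor [Prim [Atom b]]]]] . [Factor [Prim [Atom b]]]] <> [Expr [Term [Factor [Prim [Atom b]]]] <> [Expr [Term [Factor [Prim [Atom b]]]]]]]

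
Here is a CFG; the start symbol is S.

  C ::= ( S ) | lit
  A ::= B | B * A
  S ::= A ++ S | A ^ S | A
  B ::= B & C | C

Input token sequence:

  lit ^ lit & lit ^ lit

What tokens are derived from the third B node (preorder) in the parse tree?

lit

[S [A [B [C lit]]] ^ [S [A [B [B [C lit]] & [C lit]]] ^ [S [A [B [C lit]]]]]]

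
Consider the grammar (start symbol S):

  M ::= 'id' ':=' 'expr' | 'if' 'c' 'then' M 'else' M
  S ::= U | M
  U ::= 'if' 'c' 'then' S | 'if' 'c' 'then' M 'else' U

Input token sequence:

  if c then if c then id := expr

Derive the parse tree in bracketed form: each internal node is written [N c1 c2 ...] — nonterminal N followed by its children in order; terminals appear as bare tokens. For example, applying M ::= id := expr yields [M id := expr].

S
U
if c then S
if c then U
if c then if c then S
if c then if c then M
if c then if c then id := expr

[S [U if c then [S [U if c then [S [M id := expr]]]]]]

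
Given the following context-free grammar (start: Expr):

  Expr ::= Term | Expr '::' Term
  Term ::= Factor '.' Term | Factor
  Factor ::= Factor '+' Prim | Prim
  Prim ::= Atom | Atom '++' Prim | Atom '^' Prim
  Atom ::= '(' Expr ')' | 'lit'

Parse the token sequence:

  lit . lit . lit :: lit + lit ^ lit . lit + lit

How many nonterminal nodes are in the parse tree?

30

[Expr [Expr [Term [Factor [Prim [Atom lit]]] . [Term [Factor [Prim [Atom lit]]] . [Term [Factor [Prim [Atom lit]]]]]]] :: [Term [Factor [Factor [Prim [Atom lit]]] + [Prim [Atom lit] ^ [Prim [Atom lit]]]] . [Term [Factor [Factor [Prim [Atom lit]]] + [Prim [Atom lit]]]]]]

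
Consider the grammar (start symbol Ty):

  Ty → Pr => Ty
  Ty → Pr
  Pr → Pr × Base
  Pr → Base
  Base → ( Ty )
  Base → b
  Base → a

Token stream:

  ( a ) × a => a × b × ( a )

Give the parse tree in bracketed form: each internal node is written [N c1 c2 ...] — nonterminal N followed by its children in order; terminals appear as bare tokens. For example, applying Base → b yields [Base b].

Ty
Pr => Ty
Pr × Base => Ty
Base × Base => Ty
( Ty ) × Base => Ty
( Pr ) × Base => Ty
( Base ) × Base => Ty
( a ) × Base => Ty
( a ) × a => Ty
( a ) × a => Pr
( a ) × a => Pr × Base
( a ) × a => Pr × Base × Base
( a ) × a => Base × Base × Base
( a ) × a => a × Base × Base
( a ) × a => a × b × Base
( a ) × a => a × b × ( Ty )
( a ) × a => a × b × ( Pr )
( a ) × a => a × b × ( Base )
( a ) × a => a × b × ( a )

[Ty [Pr [Pr [Base ( [Ty [Pr [Base a]]] )]] × [Base a]] => [Ty [Pr [Pr [Pr [Base a]] × [Base b]] × [Base ( [Ty [Pr [Base a]]] )]]]]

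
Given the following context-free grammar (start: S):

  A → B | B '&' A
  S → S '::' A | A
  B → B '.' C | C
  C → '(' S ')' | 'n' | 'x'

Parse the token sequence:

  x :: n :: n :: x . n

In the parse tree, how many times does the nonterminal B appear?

5

[S [S [S [S [A [B [C x]]]] :: [A [B [C n]]]] :: [A [B [C n]]]] :: [A [B [B [C x]] . [C n]]]]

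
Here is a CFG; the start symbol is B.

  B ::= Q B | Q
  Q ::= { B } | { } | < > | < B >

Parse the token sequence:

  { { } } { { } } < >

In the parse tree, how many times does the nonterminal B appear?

5

[B [Q { [B [Q { }]] }] [B [Q { [B [Q { }]] }] [B [Q < >]]]]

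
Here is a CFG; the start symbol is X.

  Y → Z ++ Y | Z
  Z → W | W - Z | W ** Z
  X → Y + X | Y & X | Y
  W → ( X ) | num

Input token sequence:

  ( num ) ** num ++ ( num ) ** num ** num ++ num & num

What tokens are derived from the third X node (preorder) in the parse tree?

[X [Y [Z [W ( [X [Y [Z [W num]]]] )] ** [Z [W num]]] ++ [Y [Z [W ( [X [Y [Z [W num]]]] )] ** [Z [W num] ** [Z [W num]]]] ++ [Y [Z [W num]]]]] & [X [Y [Z [W num]]]]]

num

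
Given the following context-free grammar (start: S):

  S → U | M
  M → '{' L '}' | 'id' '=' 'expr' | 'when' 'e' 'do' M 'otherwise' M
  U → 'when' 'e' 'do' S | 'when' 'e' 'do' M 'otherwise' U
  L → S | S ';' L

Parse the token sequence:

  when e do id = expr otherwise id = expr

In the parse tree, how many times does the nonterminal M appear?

3

[S [M when e do [M id = expr] otherwise [M id = expr]]]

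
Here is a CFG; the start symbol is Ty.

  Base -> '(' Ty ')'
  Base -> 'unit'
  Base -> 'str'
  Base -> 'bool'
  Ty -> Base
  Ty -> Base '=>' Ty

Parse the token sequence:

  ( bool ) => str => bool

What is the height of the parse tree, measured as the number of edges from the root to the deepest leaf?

[Ty [Base ( [Ty [Base bool]] )] => [Ty [Base str] => [Ty [Base bool]]]]

4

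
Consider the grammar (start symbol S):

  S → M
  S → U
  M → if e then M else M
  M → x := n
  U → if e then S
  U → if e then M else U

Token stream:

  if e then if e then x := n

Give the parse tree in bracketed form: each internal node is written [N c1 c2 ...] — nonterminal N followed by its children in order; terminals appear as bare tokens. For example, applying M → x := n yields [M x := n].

[S [U if e then [S [U if e then [S [M x := n]]]]]]

S
U
if e then S
if e then U
if e then if e then S
if e then if e then M
if e then if e then x := n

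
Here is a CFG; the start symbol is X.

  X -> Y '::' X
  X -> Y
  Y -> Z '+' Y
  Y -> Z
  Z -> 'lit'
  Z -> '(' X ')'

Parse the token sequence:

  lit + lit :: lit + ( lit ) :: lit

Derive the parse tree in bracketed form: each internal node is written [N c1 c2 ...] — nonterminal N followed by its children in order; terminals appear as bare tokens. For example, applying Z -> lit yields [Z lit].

X
Y :: X
Z + Y :: X
lit + Y :: X
lit + Z :: X
lit + lit :: X
lit + lit :: Y :: X
lit + lit :: Z + Y :: X
lit + lit :: lit + Y :: X
lit + lit :: lit + Z :: X
lit + lit :: lit + ( X ) :: X
lit + lit :: lit + ( Y ) :: X
lit + lit :: lit + ( Z ) :: X
lit + lit :: lit + ( lit ) :: X
lit + lit :: lit + ( lit ) :: Y
lit + lit :: lit + ( lit ) :: Z
lit + lit :: lit + ( lit ) :: lit

[X [Y [Z lit] + [Y [Z lit]]] :: [X [Y [Z lit] + [Y [Z ( [X [Y [Z lit]]] )]]] :: [X [Y [Z lit]]]]]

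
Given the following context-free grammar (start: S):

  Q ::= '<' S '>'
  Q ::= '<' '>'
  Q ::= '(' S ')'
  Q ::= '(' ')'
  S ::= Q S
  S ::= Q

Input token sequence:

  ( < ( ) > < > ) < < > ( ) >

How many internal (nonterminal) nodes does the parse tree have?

[S [Q ( [S [Q < [S [Q ( )]] >] [S [Q < >]]] )] [S [Q < [S [Q < >] [S [Q ( )]]] >]]]

14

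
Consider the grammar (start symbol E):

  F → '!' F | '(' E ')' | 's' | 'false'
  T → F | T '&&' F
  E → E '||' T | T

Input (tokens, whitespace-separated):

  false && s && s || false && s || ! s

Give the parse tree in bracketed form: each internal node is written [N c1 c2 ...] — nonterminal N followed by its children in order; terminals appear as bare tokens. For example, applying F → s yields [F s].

E
E || T
E || T || T
T || T || T
T && F || T || T
T && F && F || T || T
F && F && F || T || T
false && F && F || T || T
false && s && F || T || T
false && s && s || T || T
false && s && s || T && F || T
false && s && s || F && F || T
false && s && s || false && F || T
false && s && s || false && s || T
false && s && s || false && s || F
false && s && s || false && s || ! F
false && s && s || false && s || ! s

[E [E [E [T [T [T [F false]] && [F s]] && [F s]]] || [T [T [F false]] && [F s]]] || [T [F ! [F s]]]]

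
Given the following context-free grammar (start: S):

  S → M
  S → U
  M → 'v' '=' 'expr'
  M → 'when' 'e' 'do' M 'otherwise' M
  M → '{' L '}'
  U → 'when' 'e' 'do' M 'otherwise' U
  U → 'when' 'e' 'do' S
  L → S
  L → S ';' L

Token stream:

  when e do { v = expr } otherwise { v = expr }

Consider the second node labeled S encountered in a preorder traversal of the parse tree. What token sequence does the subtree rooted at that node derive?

v = expr

[S [M when e do [M { [L [S [M v = expr]]] }] otherwise [M { [L [S [M v = expr]]] }]]]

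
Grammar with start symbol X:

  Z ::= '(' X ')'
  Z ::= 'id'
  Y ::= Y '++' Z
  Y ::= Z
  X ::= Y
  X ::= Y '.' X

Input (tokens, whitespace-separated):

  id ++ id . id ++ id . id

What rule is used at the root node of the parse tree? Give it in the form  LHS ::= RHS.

X ::= Y '.' X

[X [Y [Y [Z id]] ++ [Z id]] . [X [Y [Y [Z id]] ++ [Z id]] . [X [Y [Z id]]]]]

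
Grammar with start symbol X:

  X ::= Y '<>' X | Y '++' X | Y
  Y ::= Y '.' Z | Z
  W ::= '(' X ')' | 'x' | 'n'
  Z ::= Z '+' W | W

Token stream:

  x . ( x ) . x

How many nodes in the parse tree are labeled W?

4

[X [Y [Y [Y [Z [W x]]] . [Z [W ( [X [Y [Z [W x]]]] )]]] . [Z [W x]]]]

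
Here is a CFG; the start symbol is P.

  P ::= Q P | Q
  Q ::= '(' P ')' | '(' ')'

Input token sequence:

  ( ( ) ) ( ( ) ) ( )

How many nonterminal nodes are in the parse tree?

[P [Q ( [P [Q ( )]] )] [P [Q ( [P [Q ( )]] )] [P [Q ( )]]]]

10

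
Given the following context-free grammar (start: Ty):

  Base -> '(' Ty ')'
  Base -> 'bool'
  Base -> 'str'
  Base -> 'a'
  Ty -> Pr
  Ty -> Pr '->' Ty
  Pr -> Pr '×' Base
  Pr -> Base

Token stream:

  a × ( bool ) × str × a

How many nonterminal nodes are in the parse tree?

12

[Ty [Pr [Pr [Pr [Pr [Base a]] × [Base ( [Ty [Pr [Base bool]]] )]] × [Base str]] × [Base a]]]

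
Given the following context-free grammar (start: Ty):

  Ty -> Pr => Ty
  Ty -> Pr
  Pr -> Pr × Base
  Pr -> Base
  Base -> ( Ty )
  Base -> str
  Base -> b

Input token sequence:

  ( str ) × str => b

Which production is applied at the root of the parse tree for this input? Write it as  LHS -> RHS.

[Ty [Pr [Pr [Base ( [Ty [Pr [Base str]]] )]] × [Base str]] => [Ty [Pr [Base b]]]]

Ty -> Pr => Ty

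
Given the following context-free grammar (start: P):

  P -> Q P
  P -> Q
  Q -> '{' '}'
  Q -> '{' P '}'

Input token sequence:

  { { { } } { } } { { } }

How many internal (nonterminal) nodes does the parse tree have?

[P [Q { [P [Q { [P [Q { }]] }] [P [Q { }]]] }] [P [Q { [P [Q { }]] }]]]

12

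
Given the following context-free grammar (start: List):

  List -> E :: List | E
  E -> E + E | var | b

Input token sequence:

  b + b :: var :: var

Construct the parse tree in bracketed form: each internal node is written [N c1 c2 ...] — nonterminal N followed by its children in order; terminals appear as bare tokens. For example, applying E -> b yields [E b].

[List [E [E b] + [E b]] :: [List [E var] :: [List [E var]]]]

List
E :: List
E + E :: List
b + E :: List
b + b :: List
b + b :: E :: List
b + b :: var :: List
b + b :: var :: E
b + b :: var :: var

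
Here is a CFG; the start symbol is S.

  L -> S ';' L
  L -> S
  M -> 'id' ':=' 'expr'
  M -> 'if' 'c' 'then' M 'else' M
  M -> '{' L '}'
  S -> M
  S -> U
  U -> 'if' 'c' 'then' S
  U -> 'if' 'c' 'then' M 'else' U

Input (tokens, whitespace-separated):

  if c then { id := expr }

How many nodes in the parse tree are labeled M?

[S [U if c then [S [M { [L [S [M id := expr]]] }]]]]

2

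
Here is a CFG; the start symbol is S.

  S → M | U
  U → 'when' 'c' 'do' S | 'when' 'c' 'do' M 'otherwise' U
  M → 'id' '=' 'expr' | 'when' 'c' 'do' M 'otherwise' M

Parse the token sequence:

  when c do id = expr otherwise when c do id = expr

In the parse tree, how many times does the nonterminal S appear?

[S [U when c do [M id = expr] otherwise [U when c do [S [M id = expr]]]]]

2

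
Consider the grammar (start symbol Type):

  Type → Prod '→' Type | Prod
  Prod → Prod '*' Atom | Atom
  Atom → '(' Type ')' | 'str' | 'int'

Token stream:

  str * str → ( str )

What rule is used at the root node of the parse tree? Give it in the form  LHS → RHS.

[Type [Prod [Prod [Atom str]] * [Atom str]] → [Type [Prod [Atom ( [Type [Prod [Atom str]]] )]]]]

Type → Prod '→' Type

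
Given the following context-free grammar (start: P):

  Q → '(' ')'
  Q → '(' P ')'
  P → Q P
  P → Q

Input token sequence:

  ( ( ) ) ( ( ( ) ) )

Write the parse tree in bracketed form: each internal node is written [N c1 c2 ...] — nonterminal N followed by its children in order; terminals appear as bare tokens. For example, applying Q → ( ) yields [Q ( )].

[P [Q ( [P [Q ( )]] )] [P [Q ( [P [Q ( [P [Q ( )]] )]] )]]]

P
Q P
( P ) P
( Q ) P
( ( ) ) P
( ( ) ) Q
( ( ) ) ( P )
( ( ) ) ( Q )
( ( ) ) ( ( P ) )
( ( ) ) ( ( Q ) )
( ( ) ) ( ( ( ) ) )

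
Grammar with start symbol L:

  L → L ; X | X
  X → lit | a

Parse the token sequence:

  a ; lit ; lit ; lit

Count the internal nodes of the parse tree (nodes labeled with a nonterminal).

8

[L [L [L [L [X a]] ; [X lit]] ; [X lit]] ; [X lit]]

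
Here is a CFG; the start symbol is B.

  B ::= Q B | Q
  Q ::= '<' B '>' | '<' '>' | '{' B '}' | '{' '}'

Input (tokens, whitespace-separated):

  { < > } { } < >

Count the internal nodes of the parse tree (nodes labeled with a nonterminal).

8

[B [Q { [B [Q < >]] }] [B [Q { }] [B [Q < >]]]]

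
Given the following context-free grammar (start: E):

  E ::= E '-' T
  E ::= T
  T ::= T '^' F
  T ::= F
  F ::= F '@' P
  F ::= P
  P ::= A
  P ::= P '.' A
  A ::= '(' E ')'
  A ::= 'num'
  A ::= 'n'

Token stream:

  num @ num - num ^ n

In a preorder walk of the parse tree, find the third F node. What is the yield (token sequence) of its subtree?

num

[E [E [T [F [F [P [A num]]] @ [P [A num]]]]] - [T [T [F [P [A num]]]] ^ [F [P [A n]]]]]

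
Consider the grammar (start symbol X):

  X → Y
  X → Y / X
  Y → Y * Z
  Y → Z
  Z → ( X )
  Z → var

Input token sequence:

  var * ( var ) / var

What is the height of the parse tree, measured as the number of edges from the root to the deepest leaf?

6

[X [Y [Y [Z var]] * [Z ( [X [Y [Z var]]] )]] / [X [Y [Z var]]]]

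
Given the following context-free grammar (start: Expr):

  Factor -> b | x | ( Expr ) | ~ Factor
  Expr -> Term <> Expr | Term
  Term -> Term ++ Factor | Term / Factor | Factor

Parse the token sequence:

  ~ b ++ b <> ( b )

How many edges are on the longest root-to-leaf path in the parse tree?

[Expr [Term [Term [Factor ~ [Factor b]]] ++ [Factor b]] <> [Expr [Term [Factor ( [Expr [Term [Factor b]]] )]]]]

7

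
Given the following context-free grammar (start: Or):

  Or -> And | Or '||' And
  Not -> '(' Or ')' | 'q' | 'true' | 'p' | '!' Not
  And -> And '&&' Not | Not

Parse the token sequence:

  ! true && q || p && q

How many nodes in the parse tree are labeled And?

[Or [Or [And [And [Not ! [Not true]]] && [Not q]]] || [And [And [Not p]] && [Not q]]]

4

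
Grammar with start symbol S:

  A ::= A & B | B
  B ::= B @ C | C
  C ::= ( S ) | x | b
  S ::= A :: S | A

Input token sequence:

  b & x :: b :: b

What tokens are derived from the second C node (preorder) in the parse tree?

[S [A [A [B [C b]]] & [B [C x]]] :: [S [A [B [C b]]] :: [S [A [B [C b]]]]]]

x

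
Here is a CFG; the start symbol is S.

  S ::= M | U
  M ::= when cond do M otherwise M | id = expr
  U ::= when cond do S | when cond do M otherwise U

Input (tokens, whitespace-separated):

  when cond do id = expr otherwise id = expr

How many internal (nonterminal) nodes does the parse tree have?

4

[S [M when cond do [M id = expr] otherwise [M id = expr]]]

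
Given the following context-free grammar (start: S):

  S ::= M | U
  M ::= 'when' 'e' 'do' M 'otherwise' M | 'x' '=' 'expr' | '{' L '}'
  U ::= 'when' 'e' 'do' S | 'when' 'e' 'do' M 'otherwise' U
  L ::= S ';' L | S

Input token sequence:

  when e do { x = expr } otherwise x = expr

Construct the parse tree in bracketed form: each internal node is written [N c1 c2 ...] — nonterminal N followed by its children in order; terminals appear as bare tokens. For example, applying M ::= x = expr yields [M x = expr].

S
M
when e do M otherwise M
when e do { L } otherwise M
when e do { S } otherwise M
when e do { M } otherwise M
when e do { x = expr } otherwise M
when e do { x = expr } otherwise x = expr

[S [M when e do [M { [L [S [M x = expr]]] }] otherwise [M x = expr]]]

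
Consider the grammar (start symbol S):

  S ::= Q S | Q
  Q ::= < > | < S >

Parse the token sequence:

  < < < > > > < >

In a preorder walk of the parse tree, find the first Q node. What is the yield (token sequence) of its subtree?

< < < > > >

[S [Q < [S [Q < [S [Q < >]] >]] >] [S [Q < >]]]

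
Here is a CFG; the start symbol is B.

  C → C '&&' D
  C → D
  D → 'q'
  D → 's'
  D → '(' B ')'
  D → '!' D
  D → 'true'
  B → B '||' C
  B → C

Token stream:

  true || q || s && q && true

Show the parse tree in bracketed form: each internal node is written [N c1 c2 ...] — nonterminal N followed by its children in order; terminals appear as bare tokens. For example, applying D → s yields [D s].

[B [B [B [C [D true]]] || [C [D q]]] || [C [C [C [D s]] && [D q]] && [D true]]]

B
B || C
B || C || C
C || C || C
D || C || C
true || C || C
true || D || C
true || q || C
true || q || C && D
true || q || C && D && D
true || q || D && D && D
true || q || s && D && D
true || q || s && q && D
true || q || s && q && true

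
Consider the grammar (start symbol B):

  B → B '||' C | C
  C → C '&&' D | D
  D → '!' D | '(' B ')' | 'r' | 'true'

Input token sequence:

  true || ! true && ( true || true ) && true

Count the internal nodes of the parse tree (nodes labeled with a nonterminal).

[B [B [C [D true]]] || [C [C [C [D ! [D true]]] && [D ( [B [B [C [D true]]] || [C [D true]]] )]] && [D true]]]

17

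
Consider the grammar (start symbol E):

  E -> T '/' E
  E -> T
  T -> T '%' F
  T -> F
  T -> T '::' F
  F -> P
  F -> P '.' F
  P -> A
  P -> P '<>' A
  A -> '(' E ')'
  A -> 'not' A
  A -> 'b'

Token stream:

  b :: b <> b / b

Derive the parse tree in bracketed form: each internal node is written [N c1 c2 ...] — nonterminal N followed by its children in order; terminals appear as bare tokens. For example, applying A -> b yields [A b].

[E [T [T [F [P [A b]]]] :: [F [P [P [A b]] <> [A b]]]] / [E [T [F [P [A b]]]]]]

E
T / E
T :: F / E
F :: F / E
P :: F / E
A :: F / E
b :: F / E
b :: P / E
b :: P <> A / E
b :: A <> A / E
b :: b <> A / E
b :: b <> b / E
b :: b <> b / T
b :: b <> b / F
b :: b <> b / P
b :: b <> b / A
b :: b <> b / b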